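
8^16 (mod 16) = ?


8^1 mod 16 = 8
8^2 mod 16 = 0
8^3 mod 16 = 0
8^4 mod 16 = 0
8^5 mod 16 = 0
8^6 mod 16 = 0
8^7 mod 16 = 0
8^8 mod 16 = 0
8^9 mod 16 = 0
8^10 mod 16 = 0
8^11 mod 16 = 0
8^12 mod 16 = 0
8^13 mod 16 = 0
8^14 mod 16 = 0
8^15 mod 16 = 0
8^16 mod 16 = 0


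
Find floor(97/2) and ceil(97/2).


97/2 = 48.5000
floor = 48
ceil = 49

floor = 48, ceil = 49


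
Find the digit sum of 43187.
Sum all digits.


4 + 3 + 1 + 8 + 7 = 23


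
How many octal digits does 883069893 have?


883069893 in base 8 = 6450511705
Number of digits = 10

10 digits (base 8)


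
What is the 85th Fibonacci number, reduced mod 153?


F(k) mod 153 for k=1..85:
1, 1, 2, 3, 5, 8, 13, 21, 34, 55, 89, 144, 80, 71, 151, 69, 67, 136, 50, 33, 83, 116, 46, 9, 55, 64, 119, 30, 149, 26, 22, 48, 70, 118, 35, 0, 35, 35, 70, 105, 22, 127, 149, 123, 119, 89, 55, 144, 46, 37, 83, 120, 50, 17, 67, 84, 151, 82, 80, 9, 89, 98, 34, 132, 13, 145, 5, 150, 2, 152, 1, 0, 1, 1, 2, 3, 5, 8, 13, 21, 34, 55, 89, 144, 80
F(85) mod 153 = 80


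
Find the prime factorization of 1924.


1924 / 2 = 962
962 / 2 = 481
481 / 13 = 37
37 / 37 = 1
1924 = 2^2 × 13 × 37


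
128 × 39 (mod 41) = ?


128 × 39 = 4992
4992 mod 41 = 31


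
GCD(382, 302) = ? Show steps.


382 = 1 * 302 + 80
302 = 3 * 80 + 62
80 = 1 * 62 + 18
62 = 3 * 18 + 8
18 = 2 * 8 + 2
8 = 4 * 2 + 0
GCD = 2


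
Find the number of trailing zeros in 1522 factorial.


floor(1522/5) = 304
floor(1522/25) = 60
floor(1522/125) = 12
floor(1522/625) = 2
Total = 378

378 trailing zeros


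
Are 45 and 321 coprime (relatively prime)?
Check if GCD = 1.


Euclidean algorithm:
321 = 7 * 45 + 6
45 = 7 * 6 + 3
6 = 2 * 3 + 0
GCD(45, 321) = 3

No, not coprime (GCD = 3)


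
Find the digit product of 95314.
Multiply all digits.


9 × 5 × 3 × 1 × 4 = 540


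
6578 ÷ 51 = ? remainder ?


6578 = 51 * 128 + 50
Check: 6528 + 50 = 6578

q = 128, r = 50


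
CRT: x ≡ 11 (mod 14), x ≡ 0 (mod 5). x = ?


M = 14*5 = 70
M1 = M/14 = 5, M2 = M/5 = 14
M1^(-1) mod 14 = 3, M2^(-1) mod 5 = 4
x = 11*5*3 + 0*14*4 = 165
165 mod 70 = 25
Check: 25 mod 14 = 11 ✓, 25 mod 5 = 0 ✓

x ≡ 25 (mod 70)


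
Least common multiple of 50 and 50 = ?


GCD(50, 50) = 50
LCM = 50*50/50 = 2500/50 = 50

LCM = 50


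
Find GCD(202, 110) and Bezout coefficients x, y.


Tabular extended Euclidean (each row: r = 202*s + 110*t):
r=202, s=1, t=0
r=110, s=0, t=1
q=1: r=92, s=1, t=-1   [202*(1) + 110*(-1) = 92]
q=1: r=18, s=-1, t=2   [202*(-1) + 110*(2) = 18]
q=5: r=2, s=6, t=-11   [202*(6) + 110*(-11) = 2]
q=9: r=0, s=-55, t=101   [202*(-55) + 110*(101) = 0]
GCD = 2; from the row with r=2: x=6, y=-11
Check: 202*(6) + 110*(-11) = 1212 - 1210 = 2

GCD = 2, x = 6, y = -11


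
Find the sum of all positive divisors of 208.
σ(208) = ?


Divisors of 208: 1, 2, 4, 8, 13, 16, 26, 52, 104, 208
Sum = 1 + 2 + 4 + 8 + 13 + 16 + 26 + 52 + 104 + 208 = 434

σ(208) = 434


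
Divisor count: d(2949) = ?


2949 = 3^1 × 983^1
d(2949) = (1+1) × (1+1) = 4

4 divisors


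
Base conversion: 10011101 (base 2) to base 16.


10011101 (base 2) = 157 (decimal)
157 (decimal) = 9D (base 16)


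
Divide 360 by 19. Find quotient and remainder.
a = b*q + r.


360 = 19 * 18 + 18
Check: 342 + 18 = 360

q = 18, r = 18


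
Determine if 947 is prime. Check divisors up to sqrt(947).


Check divisors up to sqrt(947) = 30.7734
No divisors found.
947 is prime.

Yes, 947 is prime


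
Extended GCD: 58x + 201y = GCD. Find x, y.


Tabular extended Euclidean (each row: r = 58*s + 201*t):
r=58, s=1, t=0
r=201, s=0, t=1
q=0: r=58, s=1, t=0   [58*(1) + 201*(0) = 58]
q=3: r=27, s=-3, t=1   [58*(-3) + 201*(1) = 27]
q=2: r=4, s=7, t=-2   [58*(7) + 201*(-2) = 4]
q=6: r=3, s=-45, t=13   [58*(-45) + 201*(13) = 3]
q=1: r=1, s=52, t=-15   [58*(52) + 201*(-15) = 1]
q=3: r=0, s=-201, t=58   [58*(-201) + 201*(58) = 0]
GCD = 1; from the row with r=1: x=52, y=-15
Check: 58*(52) + 201*(-15) = 3016 - 3015 = 1

GCD = 1, x = 52, y = -15


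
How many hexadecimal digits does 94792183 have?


94792183 in base 16 = 5A669F7
Number of digits = 7

7 digits (base 16)


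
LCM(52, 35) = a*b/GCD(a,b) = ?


GCD(52, 35) = 1
LCM = 52*35/1 = 1820/1 = 1820

LCM = 1820


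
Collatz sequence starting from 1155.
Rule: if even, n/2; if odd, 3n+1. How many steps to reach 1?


1155 → 3466 → 1733 → 5200 → 2600 → 1300 → 650 → 325 → 976 → 488 → 244 → 122 → 61 → 184 → 92 → 46 → 23 → 70 → 35 → 106 → 53 → 160 → 80 → 40 → 20 → 10 → 5 → 16 → 8 → 4 → 2 → 1
Total steps = 31

31 steps


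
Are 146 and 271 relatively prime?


Euclidean algorithm:
271 = 1 * 146 + 125
146 = 1 * 125 + 21
125 = 5 * 21 + 20
21 = 1 * 20 + 1
20 = 20 * 1 + 0
GCD(146, 271) = 1

Yes, coprime (GCD = 1)


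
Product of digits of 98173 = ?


9 × 8 × 1 × 7 × 3 = 1512


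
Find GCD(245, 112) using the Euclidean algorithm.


245 = 2 * 112 + 21
112 = 5 * 21 + 7
21 = 3 * 7 + 0
GCD = 7


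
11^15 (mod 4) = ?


11^1 mod 4 = 3
11^2 mod 4 = 1
11^3 mod 4 = 3
11^4 mod 4 = 1
11^5 mod 4 = 3
11^6 mod 4 = 1
11^7 mod 4 = 3
11^8 mod 4 = 1
11^9 mod 4 = 3
11^10 mod 4 = 1
11^11 mod 4 = 3
11^12 mod 4 = 1
11^13 mod 4 = 3
11^14 mod 4 = 1
11^15 mod 4 = 3


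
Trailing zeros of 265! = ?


floor(265/5) = 53
floor(265/25) = 10
floor(265/125) = 2
Total = 65

65 trailing zeros


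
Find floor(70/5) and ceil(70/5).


70/5 = 14.0000
floor = 14
ceil = 14

floor = 14, ceil = 14


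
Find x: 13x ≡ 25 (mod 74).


GCD(13, 74) = 1, unique solution
a^(-1) mod 74 = 57
x = 57 * 25 mod 74 = 19

x ≡ 19 (mod 74)


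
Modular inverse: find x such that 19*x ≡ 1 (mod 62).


Use the extended Euclidean algorithm on (62, 19); each row r = 62*s + 19*t:
r=62, s=1, t=0
r=19, s=0, t=1
q=3: r=5, s=1, t=-3   [62*(1) + 19*(-3) = 5]
q=3: r=4, s=-3, t=10   [62*(-3) + 19*(10) = 4]
q=1: r=1, s=4, t=-13   [62*(4) + 19*(-13) = 1]
q=4: r=0, s=-19, t=62   [62*(-19) + 19*(62) = 0]
GCD = 1 with t = -13, so 19*(-13) ≡ 1 (mod 62)
Inverse = -13 mod 62 = 49
Check: 19 * 49 = 931 ≡ 1 (mod 62)

19^(-1) ≡ 49 (mod 62)


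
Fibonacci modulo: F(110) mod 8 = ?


F(k) mod 8 for k=1..110:
1, 1, 2, 3, 5, 0, 5, 5, 2, 7, 1, 0, 1, 1, 2, 3, 5, 0, 5, 5, 2, 7, 1, 0, 1, 1, 2, 3, 5, 0, 5, 5, 2, 7, 1, 0, 1, 1, 2, 3, 5, 0, 5, 5, 2, 7, 1, 0, 1, 1, 2, 3, 5, 0, 5, 5, 2, 7, 1, 0, 1, 1, 2, 3, 5, 0, 5, 5, 2, 7, 1, 0, 1, 1, 2, 3, 5, 0, 5, 5, 2, 7, 1, 0, 1, 1, 2, 3, 5, 0, 5, 5, 2, 7, 1, 0, 1, 1, 2, 3, 5, 0, 5, 5, 2, 7, 1, 0, 1, 1
F(110) mod 8 = 1


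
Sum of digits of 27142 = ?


2 + 7 + 1 + 4 + 2 = 16


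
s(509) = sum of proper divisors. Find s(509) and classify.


Proper divisors: 1
Sum = 1 = 1
1 < 509 → deficient

s(509) = 1 (deficient)


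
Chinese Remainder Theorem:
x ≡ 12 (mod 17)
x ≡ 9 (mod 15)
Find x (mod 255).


M = 17*15 = 255
M1 = M/17 = 15, M2 = M/15 = 17
M1^(-1) mod 17 = 8, M2^(-1) mod 15 = 8
x = 12*15*8 + 9*17*8 = 2664
2664 mod 255 = 114
Check: 114 mod 17 = 12 ✓, 114 mod 15 = 9 ✓

x ≡ 114 (mod 255)


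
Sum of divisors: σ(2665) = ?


Divisors of 2665: 1, 5, 13, 41, 65, 205, 533, 2665
Sum = 1 + 5 + 13 + 41 + 65 + 205 + 533 + 2665 = 3528

σ(2665) = 3528


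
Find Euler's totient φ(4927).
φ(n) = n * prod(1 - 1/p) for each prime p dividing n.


4927 = 13 × 379
Prime factors: 13, 379
φ(4927) = 4927 × (1-1/13) × (1-1/379)
= 4927 × 12/13 × 378/379 = 4536

φ(4927) = 4536


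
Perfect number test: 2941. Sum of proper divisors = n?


Proper divisors of 2941: 1, 17, 173
Sum = 1 + 17 + 173 = 191

No, 2941 is not perfect (191 ≠ 2941)


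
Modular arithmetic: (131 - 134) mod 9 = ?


131 - 134 = -3
-3 mod 9 = 6


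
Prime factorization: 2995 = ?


2995 / 5 = 599
599 / 599 = 1
2995 = 5 × 599


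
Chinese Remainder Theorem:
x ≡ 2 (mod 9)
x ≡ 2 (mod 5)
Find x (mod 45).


M = 9*5 = 45
M1 = M/9 = 5, M2 = M/5 = 9
M1^(-1) mod 9 = 2, M2^(-1) mod 5 = 4
x = 2*5*2 + 2*9*4 = 92
92 mod 45 = 2
Check: 2 mod 9 = 2 ✓, 2 mod 5 = 2 ✓

x ≡ 2 (mod 45)


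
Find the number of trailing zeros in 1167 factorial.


floor(1167/5) = 233
floor(1167/25) = 46
floor(1167/125) = 9
floor(1167/625) = 1
Total = 289

289 trailing zeros


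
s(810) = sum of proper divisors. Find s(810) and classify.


Proper divisors: 1, 2, 3, 5, 6, 9, 10, 15, 18, 27, 30, 45, 54, 81, 90, 135, 162, 270, 405
Sum = 1 + 2 + 3 + 5 + 6 + 9 + 10 + 15 + 18 + 27 + 30 + 45 + 54 + 81 + 90 + 135 + 162 + 270 + 405 = 1368
1368 > 810 → abundant

s(810) = 1368 (abundant)


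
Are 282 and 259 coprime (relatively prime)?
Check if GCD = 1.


Euclidean algorithm:
282 = 1 * 259 + 23
259 = 11 * 23 + 6
23 = 3 * 6 + 5
6 = 1 * 5 + 1
5 = 5 * 1 + 0
GCD(282, 259) = 1

Yes, coprime (GCD = 1)


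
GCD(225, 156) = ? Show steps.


225 = 1 * 156 + 69
156 = 2 * 69 + 18
69 = 3 * 18 + 15
18 = 1 * 15 + 3
15 = 5 * 3 + 0
GCD = 3


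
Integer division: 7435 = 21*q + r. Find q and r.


7435 = 21 * 354 + 1
Check: 7434 + 1 = 7435

q = 354, r = 1


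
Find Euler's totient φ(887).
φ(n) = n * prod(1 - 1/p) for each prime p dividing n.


887 = 887
Prime factors: 887
φ(887) = 887 × (1-1/887)
= 887 × 886/887 = 886

φ(887) = 886


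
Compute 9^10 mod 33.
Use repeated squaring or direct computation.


9^1 mod 33 = 9
9^2 mod 33 = 15
9^3 mod 33 = 3
9^4 mod 33 = 27
9^5 mod 33 = 12
9^6 mod 33 = 9
9^7 mod 33 = 15
9^8 mod 33 = 3
9^9 mod 33 = 27
9^10 mod 33 = 12


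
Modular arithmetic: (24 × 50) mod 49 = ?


24 × 50 = 1200
1200 mod 49 = 24


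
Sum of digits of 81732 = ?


8 + 1 + 7 + 3 + 2 = 21


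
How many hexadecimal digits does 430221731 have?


430221731 in base 16 = 19A4A9A3
Number of digits = 8

8 digits (base 16)


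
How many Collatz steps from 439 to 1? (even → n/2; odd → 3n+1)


439 → 1318 → 659 → 1978 → 989 → 2968 → 1484 → 742 → 371 → 1114 → 557 → 1672 → 836 → 418 → 209 → 628 → 314 → 157 → 472 → 236 → 118 → 59 → 178 → 89 → 268 → 134 → 67 → 202 → 101 → 304 → 152 → 76 → 38 → 19 → 58 → 29 → 88 → 44 → 22 → 11 → 34 → 17 → 52 → 26 → 13 → 40 → 20 → 10 → 5 → 16 → 8 → 4 → 2 → 1
Total steps = 53

53 steps


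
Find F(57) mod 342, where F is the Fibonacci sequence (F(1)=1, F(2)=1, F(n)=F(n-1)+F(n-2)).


F(k) mod 342 for k=1..57:
1, 1, 2, 3, 5, 8, 13, 21, 34, 55, 89, 144, 233, 35, 268, 303, 229, 190, 77, 267, 2, 269, 271, 198, 127, 325, 110, 93, 203, 296, 157, 111, 268, 37, 305, 0, 305, 305, 268, 231, 157, 46, 203, 249, 110, 17, 127, 144, 271, 73, 2, 75, 77, 152, 229, 39, 268
F(57) mod 342 = 268


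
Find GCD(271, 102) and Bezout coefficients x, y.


Tabular extended Euclidean (each row: r = 271*s + 102*t):
r=271, s=1, t=0
r=102, s=0, t=1
q=2: r=67, s=1, t=-2   [271*(1) + 102*(-2) = 67]
q=1: r=35, s=-1, t=3   [271*(-1) + 102*(3) = 35]
q=1: r=32, s=2, t=-5   [271*(2) + 102*(-5) = 32]
q=1: r=3, s=-3, t=8   [271*(-3) + 102*(8) = 3]
q=10: r=2, s=32, t=-85   [271*(32) + 102*(-85) = 2]
q=1: r=1, s=-35, t=93   [271*(-35) + 102*(93) = 1]
q=2: r=0, s=102, t=-271   [271*(102) + 102*(-271) = 0]
GCD = 1; from the row with r=1: x=-35, y=93
Check: 271*(-35) + 102*(93) = -9485 + 9486 = 1

GCD = 1, x = -35, y = 93


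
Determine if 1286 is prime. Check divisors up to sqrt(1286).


1286 / 2 = 643 (exact division)
1286 is NOT prime.

No, 1286 is not prime


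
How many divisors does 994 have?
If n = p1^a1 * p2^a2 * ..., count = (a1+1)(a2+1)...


994 = 2^1 × 7^1 × 71^1
d(994) = (1+1) × (1+1) × (1+1) = 8

8 divisors


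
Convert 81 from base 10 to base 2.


81 (base 10) = 81 (decimal)
81 (decimal) = 1010001 (base 2)


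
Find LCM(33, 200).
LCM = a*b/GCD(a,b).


GCD(33, 200) = 1
LCM = 33*200/1 = 6600/1 = 6600

LCM = 6600


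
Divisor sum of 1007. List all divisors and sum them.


Divisors of 1007: 1, 19, 53, 1007
Sum = 1 + 19 + 53 + 1007 = 1080

σ(1007) = 1080


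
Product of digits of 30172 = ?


3 × 0 × 1 × 7 × 2 = 0


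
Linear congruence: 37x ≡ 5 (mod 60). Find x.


GCD(37, 60) = 1, unique solution
a^(-1) mod 60 = 13
x = 13 * 5 mod 60 = 5

x ≡ 5 (mod 60)


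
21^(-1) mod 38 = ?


Use the extended Euclidean algorithm on (38, 21); each row r = 38*s + 21*t:
r=38, s=1, t=0
r=21, s=0, t=1
q=1: r=17, s=1, t=-1   [38*(1) + 21*(-1) = 17]
q=1: r=4, s=-1, t=2   [38*(-1) + 21*(2) = 4]
q=4: r=1, s=5, t=-9   [38*(5) + 21*(-9) = 1]
q=4: r=0, s=-21, t=38   [38*(-21) + 21*(38) = 0]
GCD = 1 with t = -9, so 21*(-9) ≡ 1 (mod 38)
Inverse = -9 mod 38 = 29
Check: 21 * 29 = 609 ≡ 1 (mod 38)

21^(-1) ≡ 29 (mod 38)


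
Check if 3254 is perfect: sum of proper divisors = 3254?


Proper divisors of 3254: 1, 2, 1627
Sum = 1 + 2 + 1627 = 1630

No, 3254 is not perfect (1630 ≠ 3254)


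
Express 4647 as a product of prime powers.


4647 / 3 = 1549
1549 / 1549 = 1
4647 = 3 × 1549


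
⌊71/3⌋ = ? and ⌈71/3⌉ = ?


71/3 = 23.6667
floor = 23
ceil = 24

floor = 23, ceil = 24


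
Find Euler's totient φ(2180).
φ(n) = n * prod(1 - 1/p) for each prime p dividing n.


2180 = 2^2 × 5 × 109
Prime factors: 2, 5, 109
φ(2180) = 2180 × (1-1/2) × (1-1/5) × (1-1/109)
= 2180 × 1/2 × 4/5 × 108/109 = 864

φ(2180) = 864


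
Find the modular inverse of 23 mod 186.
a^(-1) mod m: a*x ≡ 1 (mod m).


Use the extended Euclidean algorithm on (186, 23); each row r = 186*s + 23*t:
r=186, s=1, t=0
r=23, s=0, t=1
q=8: r=2, s=1, t=-8   [186*(1) + 23*(-8) = 2]
q=11: r=1, s=-11, t=89   [186*(-11) + 23*(89) = 1]
q=2: r=0, s=23, t=-186   [186*(23) + 23*(-186) = 0]
GCD = 1 with t = 89, so 23*(89) ≡ 1 (mod 186)
Inverse = 89 mod 186 = 89
Check: 23 * 89 = 2047 ≡ 1 (mod 186)

23^(-1) ≡ 89 (mod 186)


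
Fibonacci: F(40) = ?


Sequence: 1, 1, 2, 3, 5, 8, 13, 21, 34, 55, 89, 144, 233, 377, 610, 987, 1597, 2584, 4181, 6765, 10946, 17711, 28657, 46368, 75025, 121393, 196418, 317811, 514229, 832040, 1346269, 2178309, 3524578, 5702887, 9227465, 14930352, 24157817, 39088169, 63245986, 102334155
F(40) = 102334155


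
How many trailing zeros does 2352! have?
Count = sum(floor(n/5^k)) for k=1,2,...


floor(2352/5) = 470
floor(2352/25) = 94
floor(2352/125) = 18
floor(2352/625) = 3
Total = 585

585 trailing zeros


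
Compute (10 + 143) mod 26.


10 + 143 = 153
153 mod 26 = 23


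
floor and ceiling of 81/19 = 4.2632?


81/19 = 4.2632
floor = 4
ceil = 5

floor = 4, ceil = 5


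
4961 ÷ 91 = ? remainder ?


4961 = 91 * 54 + 47
Check: 4914 + 47 = 4961

q = 54, r = 47


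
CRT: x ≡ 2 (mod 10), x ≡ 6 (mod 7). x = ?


M = 10*7 = 70
M1 = M/10 = 7, M2 = M/7 = 10
M1^(-1) mod 10 = 3, M2^(-1) mod 7 = 5
x = 2*7*3 + 6*10*5 = 342
342 mod 70 = 62
Check: 62 mod 10 = 2 ✓, 62 mod 7 = 6 ✓

x ≡ 62 (mod 70)


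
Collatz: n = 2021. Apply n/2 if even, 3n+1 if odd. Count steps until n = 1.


2021 → 6064 → 3032 → 1516 → 758 → 379 → 1138 → 569 → 1708 → 854 → 427 → 1282 → 641 → 1924 → 962 → 481 → 1444 → 722 → 361 → 1084 → 542 → 271 → 814 → 407 → 1222 → 611 → 1834 → 917 → 2752 → 1376 → 688 → 344 → 172 → 86 → 43 → 130 → 65 → 196 → 98 → 49 → 148 → 74 → 37 → 112 → 56 → 28 → 14 → 7 → 22 → 11 → 34 → 17 → 52 → 26 → 13 → 40 → 20 → 10 → 5 → 16 → 8 → 4 → 2 → 1
Total steps = 63

63 steps


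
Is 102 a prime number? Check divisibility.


102 / 2 = 51 (exact division)
102 is NOT prime.

No, 102 is not prime


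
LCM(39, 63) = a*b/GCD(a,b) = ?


GCD(39, 63) = 3
LCM = 39*63/3 = 2457/3 = 819

LCM = 819


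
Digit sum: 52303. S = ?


5 + 2 + 3 + 0 + 3 = 13


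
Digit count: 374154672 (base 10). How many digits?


374154672 has 9 digits in base 10
floor(log10(374154672)) + 1 = floor(8.5731) + 1 = 9

9 digits (base 10)


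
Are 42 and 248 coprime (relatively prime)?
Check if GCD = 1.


Euclidean algorithm:
248 = 5 * 42 + 38
42 = 1 * 38 + 4
38 = 9 * 4 + 2
4 = 2 * 2 + 0
GCD(42, 248) = 2

No, not coprime (GCD = 2)


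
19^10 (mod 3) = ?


19^1 mod 3 = 1
19^2 mod 3 = 1
19^3 mod 3 = 1
19^4 mod 3 = 1
19^5 mod 3 = 1
19^6 mod 3 = 1
19^7 mod 3 = 1
19^8 mod 3 = 1
19^9 mod 3 = 1
19^10 mod 3 = 1


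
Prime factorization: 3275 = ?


3275 / 5 = 655
655 / 5 = 131
131 / 131 = 1
3275 = 5^2 × 131


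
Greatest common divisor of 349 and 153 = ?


349 = 2 * 153 + 43
153 = 3 * 43 + 24
43 = 1 * 24 + 19
24 = 1 * 19 + 5
19 = 3 * 5 + 4
5 = 1 * 4 + 1
4 = 4 * 1 + 0
GCD = 1


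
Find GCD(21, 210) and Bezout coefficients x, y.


Tabular extended Euclidean (each row: r = 21*s + 210*t):
r=21, s=1, t=0
r=210, s=0, t=1
q=0: r=21, s=1, t=0   [21*(1) + 210*(0) = 21]
q=10: r=0, s=-10, t=1   [21*(-10) + 210*(1) = 0]
GCD = 21; from the row with r=21: x=1, y=0
Check: 21*(1) + 210*(0) = 21 + 0 = 21

GCD = 21, x = 1, y = 0


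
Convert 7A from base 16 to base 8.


7A (base 16) = 122 (decimal)
122 (decimal) = 172 (base 8)


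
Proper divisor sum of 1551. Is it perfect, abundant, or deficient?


Proper divisors: 1, 3, 11, 33, 47, 141, 517
Sum = 1 + 3 + 11 + 33 + 47 + 141 + 517 = 753
753 < 1551 → deficient

s(1551) = 753 (deficient)


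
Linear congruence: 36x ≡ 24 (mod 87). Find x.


GCD(36, 87) = 3 divides 24
Divide: 12x ≡ 8 (mod 29)
x ≡ 20 (mod 29)


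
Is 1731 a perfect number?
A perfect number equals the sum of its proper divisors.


Proper divisors of 1731: 1, 3, 577
Sum = 1 + 3 + 577 = 581

No, 1731 is not perfect (581 ≠ 1731)


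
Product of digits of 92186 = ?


9 × 2 × 1 × 8 × 6 = 864


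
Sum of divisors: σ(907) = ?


Divisors of 907: 1, 907
Sum = 1 + 907 = 908

σ(907) = 908


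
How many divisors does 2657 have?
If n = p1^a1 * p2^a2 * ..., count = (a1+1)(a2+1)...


2657 = 2657^1
d(2657) = (1+1) = 2

2 divisors


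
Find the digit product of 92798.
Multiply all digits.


9 × 2 × 7 × 9 × 8 = 9072


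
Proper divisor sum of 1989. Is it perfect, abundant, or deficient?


Proper divisors: 1, 3, 9, 13, 17, 39, 51, 117, 153, 221, 663
Sum = 1 + 3 + 9 + 13 + 17 + 39 + 51 + 117 + 153 + 221 + 663 = 1287
1287 < 1989 → deficient

s(1989) = 1287 (deficient)


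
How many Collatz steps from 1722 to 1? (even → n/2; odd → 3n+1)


1722 → 861 → 2584 → 1292 → 646 → 323 → 970 → 485 → 1456 → 728 → 364 → 182 → 91 → 274 → 137 → 412 → 206 → 103 → 310 → 155 → 466 → 233 → 700 → 350 → 175 → 526 → 263 → 790 → 395 → 1186 → 593 → 1780 → 890 → 445 → 1336 → 668 → 334 → 167 → 502 → 251 → 754 → 377 → 1132 → 566 → 283 → 850 → 425 → 1276 → 638 → 319 → 958 → 479 → 1438 → 719 → 2158 → 1079 → 3238 → 1619 → 4858 → 2429 → 7288 → 3644 → 1822 → 911 → 2734 → 1367 → 4102 → 2051 → 6154 → 3077 → 9232 → 4616 → 2308 → 1154 → 577 → 1732 → 866 → 433 → 1300 → 650 → 325 → 976 → 488 → 244 → 122 → 61 → 184 → 92 → 46 → 23 → 70 → 35 → 106 → 53 → 160 → 80 → 40 → 20 → 10 → 5 → 16 → 8 → 4 → 2 → 1
Total steps = 104

104 steps


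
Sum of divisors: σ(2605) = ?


Divisors of 2605: 1, 5, 521, 2605
Sum = 1 + 5 + 521 + 2605 = 3132

σ(2605) = 3132


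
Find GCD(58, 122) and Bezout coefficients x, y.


Tabular extended Euclidean (each row: r = 58*s + 122*t):
r=58, s=1, t=0
r=122, s=0, t=1
q=0: r=58, s=1, t=0   [58*(1) + 122*(0) = 58]
q=2: r=6, s=-2, t=1   [58*(-2) + 122*(1) = 6]
q=9: r=4, s=19, t=-9   [58*(19) + 122*(-9) = 4]
q=1: r=2, s=-21, t=10   [58*(-21) + 122*(10) = 2]
q=2: r=0, s=61, t=-29   [58*(61) + 122*(-29) = 0]
GCD = 2; from the row with r=2: x=-21, y=10
Check: 58*(-21) + 122*(10) = -1218 + 1220 = 2

GCD = 2, x = -21, y = 10


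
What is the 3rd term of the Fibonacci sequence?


Sequence: 1, 1, 2
F(3) = 2


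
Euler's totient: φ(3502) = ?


3502 = 2 × 17 × 103
Prime factors: 2, 17, 103
φ(3502) = 3502 × (1-1/2) × (1-1/17) × (1-1/103)
= 3502 × 1/2 × 16/17 × 102/103 = 1632

φ(3502) = 1632


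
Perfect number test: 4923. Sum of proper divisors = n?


Proper divisors of 4923: 1, 3, 9, 547, 1641
Sum = 1 + 3 + 9 + 547 + 1641 = 2201

No, 4923 is not perfect (2201 ≠ 4923)


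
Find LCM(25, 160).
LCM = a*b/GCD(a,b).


GCD(25, 160) = 5
LCM = 25*160/5 = 4000/5 = 800

LCM = 800


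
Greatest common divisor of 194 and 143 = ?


194 = 1 * 143 + 51
143 = 2 * 51 + 41
51 = 1 * 41 + 10
41 = 4 * 10 + 1
10 = 10 * 1 + 0
GCD = 1


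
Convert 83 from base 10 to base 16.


83 (base 10) = 83 (decimal)
83 (decimal) = 53 (base 16)


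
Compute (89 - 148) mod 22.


89 - 148 = -59
-59 mod 22 = 7


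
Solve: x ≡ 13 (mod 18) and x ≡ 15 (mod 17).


M = 18*17 = 306
M1 = M/18 = 17, M2 = M/17 = 18
M1^(-1) mod 18 = 17, M2^(-1) mod 17 = 1
x = 13*17*17 + 15*18*1 = 4027
4027 mod 306 = 49
Check: 49 mod 18 = 13 ✓, 49 mod 17 = 15 ✓

x ≡ 49 (mod 306)


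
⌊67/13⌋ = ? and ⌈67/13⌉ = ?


67/13 = 5.1538
floor = 5
ceil = 6

floor = 5, ceil = 6


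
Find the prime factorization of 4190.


4190 / 2 = 2095
2095 / 5 = 419
419 / 419 = 1
4190 = 2 × 5 × 419


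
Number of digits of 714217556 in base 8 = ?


714217556 in base 8 = 5244414124
Number of digits = 10

10 digits (base 8)


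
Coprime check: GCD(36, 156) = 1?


Euclidean algorithm:
156 = 4 * 36 + 12
36 = 3 * 12 + 0
GCD(36, 156) = 12

No, not coprime (GCD = 12)


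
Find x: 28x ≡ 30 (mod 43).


GCD(28, 43) = 1, unique solution
a^(-1) mod 43 = 20
x = 20 * 30 mod 43 = 41

x ≡ 41 (mod 43)


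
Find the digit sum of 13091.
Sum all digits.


1 + 3 + 0 + 9 + 1 = 14


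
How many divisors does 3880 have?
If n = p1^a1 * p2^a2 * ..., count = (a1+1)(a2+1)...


3880 = 2^3 × 5^1 × 97^1
d(3880) = (3+1) × (1+1) × (1+1) = 16

16 divisors


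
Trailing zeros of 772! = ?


floor(772/5) = 154
floor(772/25) = 30
floor(772/125) = 6
floor(772/625) = 1
Total = 191

191 trailing zeros


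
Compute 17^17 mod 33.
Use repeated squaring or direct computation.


17^1 mod 33 = 17
17^2 mod 33 = 25
17^3 mod 33 = 29
17^4 mod 33 = 31
17^5 mod 33 = 32
17^6 mod 33 = 16
17^7 mod 33 = 8
17^8 mod 33 = 4
17^9 mod 33 = 2
17^10 mod 33 = 1
17^11 mod 33 = 17
17^12 mod 33 = 25
17^13 mod 33 = 29
17^14 mod 33 = 31
17^15 mod 33 = 32
17^16 mod 33 = 16
17^17 mod 33 = 8


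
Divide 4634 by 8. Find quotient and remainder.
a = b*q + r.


4634 = 8 * 579 + 2
Check: 4632 + 2 = 4634

q = 579, r = 2


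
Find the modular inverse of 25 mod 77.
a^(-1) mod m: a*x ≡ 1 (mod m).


Use the extended Euclidean algorithm on (77, 25); each row r = 77*s + 25*t:
r=77, s=1, t=0
r=25, s=0, t=1
q=3: r=2, s=1, t=-3   [77*(1) + 25*(-3) = 2]
q=12: r=1, s=-12, t=37   [77*(-12) + 25*(37) = 1]
q=2: r=0, s=25, t=-77   [77*(25) + 25*(-77) = 0]
GCD = 1 with t = 37, so 25*(37) ≡ 1 (mod 77)
Inverse = 37 mod 77 = 37
Check: 25 * 37 = 925 ≡ 1 (mod 77)

25^(-1) ≡ 37 (mod 77)


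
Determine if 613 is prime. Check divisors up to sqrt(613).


Check divisors up to sqrt(613) = 24.7588
No divisors found.
613 is prime.

Yes, 613 is prime


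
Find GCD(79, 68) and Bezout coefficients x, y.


Tabular extended Euclidean (each row: r = 79*s + 68*t):
r=79, s=1, t=0
r=68, s=0, t=1
q=1: r=11, s=1, t=-1   [79*(1) + 68*(-1) = 11]
q=6: r=2, s=-6, t=7   [79*(-6) + 68*(7) = 2]
q=5: r=1, s=31, t=-36   [79*(31) + 68*(-36) = 1]
q=2: r=0, s=-68, t=79   [79*(-68) + 68*(79) = 0]
GCD = 1; from the row with r=1: x=31, y=-36
Check: 79*(31) + 68*(-36) = 2449 - 2448 = 1

GCD = 1, x = 31, y = -36


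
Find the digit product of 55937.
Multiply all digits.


5 × 5 × 9 × 3 × 7 = 4725


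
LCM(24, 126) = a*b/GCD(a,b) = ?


GCD(24, 126) = 6
LCM = 24*126/6 = 3024/6 = 504

LCM = 504


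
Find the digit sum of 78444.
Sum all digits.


7 + 8 + 4 + 4 + 4 = 27


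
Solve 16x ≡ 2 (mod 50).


GCD(16, 50) = 2 divides 2
Divide: 8x ≡ 1 (mod 25)
x ≡ 22 (mod 25)


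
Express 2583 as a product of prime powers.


2583 / 3 = 861
861 / 3 = 287
287 / 7 = 41
41 / 41 = 1
2583 = 3^2 × 7 × 41


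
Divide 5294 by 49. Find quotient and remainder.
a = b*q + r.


5294 = 49 * 108 + 2
Check: 5292 + 2 = 5294

q = 108, r = 2


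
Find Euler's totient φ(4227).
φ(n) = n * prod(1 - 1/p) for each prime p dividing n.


4227 = 3 × 1409
Prime factors: 3, 1409
φ(4227) = 4227 × (1-1/3) × (1-1/1409)
= 4227 × 2/3 × 1408/1409 = 2816

φ(4227) = 2816


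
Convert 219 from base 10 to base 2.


219 (base 10) = 219 (decimal)
219 (decimal) = 11011011 (base 2)


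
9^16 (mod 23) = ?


9^1 mod 23 = 9
9^2 mod 23 = 12
9^3 mod 23 = 16
9^4 mod 23 = 6
9^5 mod 23 = 8
9^6 mod 23 = 3
9^7 mod 23 = 4
9^8 mod 23 = 13
9^9 mod 23 = 2
9^10 mod 23 = 18
9^11 mod 23 = 1
9^12 mod 23 = 9
9^13 mod 23 = 12
9^14 mod 23 = 16
9^15 mod 23 = 6
9^16 mod 23 = 8


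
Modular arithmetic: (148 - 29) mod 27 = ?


148 - 29 = 119
119 mod 27 = 11


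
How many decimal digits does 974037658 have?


974037658 has 9 digits in base 10
floor(log10(974037658)) + 1 = floor(8.9886) + 1 = 9

9 digits (base 10)


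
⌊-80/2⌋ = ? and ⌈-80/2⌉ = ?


-80/2 = -40.0000
floor = -40
ceil = -40

floor = -40, ceil = -40


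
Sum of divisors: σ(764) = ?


Divisors of 764: 1, 2, 4, 191, 382, 764
Sum = 1 + 2 + 4 + 191 + 382 + 764 = 1344

σ(764) = 1344


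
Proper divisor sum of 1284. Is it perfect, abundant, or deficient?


Proper divisors: 1, 2, 3, 4, 6, 12, 107, 214, 321, 428, 642
Sum = 1 + 2 + 3 + 4 + 6 + 12 + 107 + 214 + 321 + 428 + 642 = 1740
1740 > 1284 → abundant

s(1284) = 1740 (abundant)


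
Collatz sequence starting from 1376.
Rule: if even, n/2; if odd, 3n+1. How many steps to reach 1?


1376 → 688 → 344 → 172 → 86 → 43 → 130 → 65 → 196 → 98 → 49 → 148 → 74 → 37 → 112 → 56 → 28 → 14 → 7 → 22 → 11 → 34 → 17 → 52 → 26 → 13 → 40 → 20 → 10 → 5 → 16 → 8 → 4 → 2 → 1
Total steps = 34

34 steps


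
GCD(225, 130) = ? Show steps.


225 = 1 * 130 + 95
130 = 1 * 95 + 35
95 = 2 * 35 + 25
35 = 1 * 25 + 10
25 = 2 * 10 + 5
10 = 2 * 5 + 0
GCD = 5


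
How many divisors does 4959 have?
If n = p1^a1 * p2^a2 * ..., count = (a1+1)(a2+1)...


4959 = 3^2 × 19^1 × 29^1
d(4959) = (2+1) × (1+1) × (1+1) = 12

12 divisors


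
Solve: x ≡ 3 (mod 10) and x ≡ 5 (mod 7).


M = 10*7 = 70
M1 = M/10 = 7, M2 = M/7 = 10
M1^(-1) mod 10 = 3, M2^(-1) mod 7 = 5
x = 3*7*3 + 5*10*5 = 313
313 mod 70 = 33
Check: 33 mod 10 = 3 ✓, 33 mod 7 = 5 ✓

x ≡ 33 (mod 70)


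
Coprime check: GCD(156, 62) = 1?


Euclidean algorithm:
156 = 2 * 62 + 32
62 = 1 * 32 + 30
32 = 1 * 30 + 2
30 = 15 * 2 + 0
GCD(156, 62) = 2

No, not coprime (GCD = 2)


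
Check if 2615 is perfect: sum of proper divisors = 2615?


Proper divisors of 2615: 1, 5, 523
Sum = 1 + 5 + 523 = 529

No, 2615 is not perfect (529 ≠ 2615)


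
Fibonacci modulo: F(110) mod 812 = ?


F(k) mod 812 for k=1..110:
1, 1, 2, 3, 5, 8, 13, 21, 34, 55, 89, 144, 233, 377, 610, 175, 785, 148, 121, 269, 390, 659, 237, 84, 321, 405, 726, 319, 233, 552, 785, 525, 498, 211, 709, 108, 5, 113, 118, 231, 349, 580, 117, 697, 2, 699, 701, 588, 477, 253, 730, 171, 89, 260, 349, 609, 146, 755, 89, 32, 121, 153, 274, 427, 701, 316, 205, 521, 726, 435, 349, 784, 321, 293, 614, 95, 709, 804, 701, 693, 582, 463, 233, 696, 117, 1, 118, 119, 237, 356, 593, 137, 730, 55, 785, 28, 1, 29, 30, 59, 89, 148, 237, 385, 622, 195, 5, 200, 205, 405
F(110) mod 812 = 405


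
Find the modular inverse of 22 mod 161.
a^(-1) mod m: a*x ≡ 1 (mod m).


Use the extended Euclidean algorithm on (161, 22); each row r = 161*s + 22*t:
r=161, s=1, t=0
r=22, s=0, t=1
q=7: r=7, s=1, t=-7   [161*(1) + 22*(-7) = 7]
q=3: r=1, s=-3, t=22   [161*(-3) + 22*(22) = 1]
q=7: r=0, s=22, t=-161   [161*(22) + 22*(-161) = 0]
GCD = 1 with t = 22, so 22*(22) ≡ 1 (mod 161)
Inverse = 22 mod 161 = 22
Check: 22 * 22 = 484 ≡ 1 (mod 161)

22^(-1) ≡ 22 (mod 161)


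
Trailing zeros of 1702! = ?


floor(1702/5) = 340
floor(1702/25) = 68
floor(1702/125) = 13
floor(1702/625) = 2
Total = 423

423 trailing zeros


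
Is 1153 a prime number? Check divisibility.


Check divisors up to sqrt(1153) = 33.9559
No divisors found.
1153 is prime.

Yes, 1153 is prime


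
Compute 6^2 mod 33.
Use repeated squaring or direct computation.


6^1 mod 33 = 6
6^2 mod 33 = 3


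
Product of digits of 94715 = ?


9 × 4 × 7 × 1 × 5 = 1260


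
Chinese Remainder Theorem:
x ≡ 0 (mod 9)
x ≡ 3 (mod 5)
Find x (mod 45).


M = 9*5 = 45
M1 = M/9 = 5, M2 = M/5 = 9
M1^(-1) mod 9 = 2, M2^(-1) mod 5 = 4
x = 0*5*2 + 3*9*4 = 108
108 mod 45 = 18
Check: 18 mod 9 = 0 ✓, 18 mod 5 = 3 ✓

x ≡ 18 (mod 45)


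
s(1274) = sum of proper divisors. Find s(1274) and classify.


Proper divisors: 1, 2, 7, 13, 14, 26, 49, 91, 98, 182, 637
Sum = 1 + 2 + 7 + 13 + 14 + 26 + 49 + 91 + 98 + 182 + 637 = 1120
1120 < 1274 → deficient

s(1274) = 1120 (deficient)


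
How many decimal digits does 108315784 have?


108315784 has 9 digits in base 10
floor(log10(108315784)) + 1 = floor(8.0347) + 1 = 9

9 digits (base 10)


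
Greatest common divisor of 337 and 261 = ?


337 = 1 * 261 + 76
261 = 3 * 76 + 33
76 = 2 * 33 + 10
33 = 3 * 10 + 3
10 = 3 * 3 + 1
3 = 3 * 1 + 0
GCD = 1


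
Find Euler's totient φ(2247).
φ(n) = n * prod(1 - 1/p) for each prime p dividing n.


2247 = 3 × 7 × 107
Prime factors: 3, 7, 107
φ(2247) = 2247 × (1-1/3) × (1-1/7) × (1-1/107)
= 2247 × 2/3 × 6/7 × 106/107 = 1272

φ(2247) = 1272


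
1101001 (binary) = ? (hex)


1101001 (base 2) = 105 (decimal)
105 (decimal) = 69 (base 16)


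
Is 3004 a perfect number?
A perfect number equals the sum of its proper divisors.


Proper divisors of 3004: 1, 2, 4, 751, 1502
Sum = 1 + 2 + 4 + 751 + 1502 = 2260

No, 3004 is not perfect (2260 ≠ 3004)


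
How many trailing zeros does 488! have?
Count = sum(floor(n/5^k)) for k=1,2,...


floor(488/5) = 97
floor(488/25) = 19
floor(488/125) = 3
Total = 119

119 trailing zeros


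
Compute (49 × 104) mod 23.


49 × 104 = 5096
5096 mod 23 = 13


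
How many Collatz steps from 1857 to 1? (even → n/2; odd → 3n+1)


1857 → 5572 → 2786 → 1393 → 4180 → 2090 → 1045 → 3136 → 1568 → 784 → 392 → 196 → 98 → 49 → 148 → 74 → 37 → 112 → 56 → 28 → 14 → 7 → 22 → 11 → 34 → 17 → 52 → 26 → 13 → 40 → 20 → 10 → 5 → 16 → 8 → 4 → 2 → 1
Total steps = 37

37 steps


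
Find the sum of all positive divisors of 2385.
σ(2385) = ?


Divisors of 2385: 1, 3, 5, 9, 15, 45, 53, 159, 265, 477, 795, 2385
Sum = 1 + 3 + 5 + 9 + 15 + 45 + 53 + 159 + 265 + 477 + 795 + 2385 = 4212

σ(2385) = 4212


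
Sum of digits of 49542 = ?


4 + 9 + 5 + 4 + 2 = 24


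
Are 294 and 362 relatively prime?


Euclidean algorithm:
362 = 1 * 294 + 68
294 = 4 * 68 + 22
68 = 3 * 22 + 2
22 = 11 * 2 + 0
GCD(294, 362) = 2

No, not coprime (GCD = 2)


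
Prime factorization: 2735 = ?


2735 / 5 = 547
547 / 547 = 1
2735 = 5 × 547


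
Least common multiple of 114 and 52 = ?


GCD(114, 52) = 2
LCM = 114*52/2 = 5928/2 = 2964

LCM = 2964


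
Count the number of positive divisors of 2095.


2095 = 5^1 × 419^1
d(2095) = (1+1) × (1+1) = 4

4 divisors


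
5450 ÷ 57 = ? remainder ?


5450 = 57 * 95 + 35
Check: 5415 + 35 = 5450

q = 95, r = 35


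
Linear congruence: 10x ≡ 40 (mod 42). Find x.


GCD(10, 42) = 2 divides 40
Divide: 5x ≡ 20 (mod 21)
x ≡ 4 (mod 21)


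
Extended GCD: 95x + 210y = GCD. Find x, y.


Tabular extended Euclidean (each row: r = 95*s + 210*t):
r=95, s=1, t=0
r=210, s=0, t=1
q=0: r=95, s=1, t=0   [95*(1) + 210*(0) = 95]
q=2: r=20, s=-2, t=1   [95*(-2) + 210*(1) = 20]
q=4: r=15, s=9, t=-4   [95*(9) + 210*(-4) = 15]
q=1: r=5, s=-11, t=5   [95*(-11) + 210*(5) = 5]
q=3: r=0, s=42, t=-19   [95*(42) + 210*(-19) = 0]
GCD = 5; from the row with r=5: x=-11, y=5
Check: 95*(-11) + 210*(5) = -1045 + 1050 = 5

GCD = 5, x = -11, y = 5


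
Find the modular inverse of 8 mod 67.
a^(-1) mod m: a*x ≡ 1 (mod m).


Use the extended Euclidean algorithm on (67, 8); each row r = 67*s + 8*t:
r=67, s=1, t=0
r=8, s=0, t=1
q=8: r=3, s=1, t=-8   [67*(1) + 8*(-8) = 3]
q=2: r=2, s=-2, t=17   [67*(-2) + 8*(17) = 2]
q=1: r=1, s=3, t=-25   [67*(3) + 8*(-25) = 1]
q=2: r=0, s=-8, t=67   [67*(-8) + 8*(67) = 0]
GCD = 1 with t = -25, so 8*(-25) ≡ 1 (mod 67)
Inverse = -25 mod 67 = 42
Check: 8 * 42 = 336 ≡ 1 (mod 67)

8^(-1) ≡ 42 (mod 67)


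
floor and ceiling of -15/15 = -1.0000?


-15/15 = -1.0000
floor = -1
ceil = -1

floor = -1, ceil = -1


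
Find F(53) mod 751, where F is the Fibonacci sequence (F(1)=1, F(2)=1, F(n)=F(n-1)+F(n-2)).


F(k) mod 751 for k=1..53:
1, 1, 2, 3, 5, 8, 13, 21, 34, 55, 89, 144, 233, 377, 610, 236, 95, 331, 426, 6, 432, 438, 119, 557, 676, 482, 407, 138, 545, 683, 477, 409, 135, 544, 679, 472, 400, 121, 521, 642, 412, 303, 715, 267, 231, 498, 729, 476, 454, 179, 633, 61, 694
F(53) mod 751 = 694


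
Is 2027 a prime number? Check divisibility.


Check divisors up to sqrt(2027) = 45.0222
No divisors found.
2027 is prime.

Yes, 2027 is prime


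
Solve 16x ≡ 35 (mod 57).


GCD(16, 57) = 1, unique solution
a^(-1) mod 57 = 25
x = 25 * 35 mod 57 = 20

x ≡ 20 (mod 57)


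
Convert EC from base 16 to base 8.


EC (base 16) = 236 (decimal)
236 (decimal) = 354 (base 8)


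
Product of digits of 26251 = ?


2 × 6 × 2 × 5 × 1 = 120


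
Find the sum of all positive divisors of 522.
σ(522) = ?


Divisors of 522: 1, 2, 3, 6, 9, 18, 29, 58, 87, 174, 261, 522
Sum = 1 + 2 + 3 + 6 + 9 + 18 + 29 + 58 + 87 + 174 + 261 + 522 = 1170

σ(522) = 1170


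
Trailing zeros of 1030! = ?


floor(1030/5) = 206
floor(1030/25) = 41
floor(1030/125) = 8
floor(1030/625) = 1
Total = 256

256 trailing zeros


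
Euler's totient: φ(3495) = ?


3495 = 3 × 5 × 233
Prime factors: 3, 5, 233
φ(3495) = 3495 × (1-1/3) × (1-1/5) × (1-1/233)
= 3495 × 2/3 × 4/5 × 232/233 = 1856

φ(3495) = 1856


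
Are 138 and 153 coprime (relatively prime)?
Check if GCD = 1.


Euclidean algorithm:
153 = 1 * 138 + 15
138 = 9 * 15 + 3
15 = 5 * 3 + 0
GCD(138, 153) = 3

No, not coprime (GCD = 3)


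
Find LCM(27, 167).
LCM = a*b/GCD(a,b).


GCD(27, 167) = 1
LCM = 27*167/1 = 4509/1 = 4509

LCM = 4509


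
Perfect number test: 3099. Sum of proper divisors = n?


Proper divisors of 3099: 1, 3, 1033
Sum = 1 + 3 + 1033 = 1037

No, 3099 is not perfect (1037 ≠ 3099)


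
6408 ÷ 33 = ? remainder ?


6408 = 33 * 194 + 6
Check: 6402 + 6 = 6408

q = 194, r = 6


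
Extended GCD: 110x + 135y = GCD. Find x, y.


Tabular extended Euclidean (each row: r = 110*s + 135*t):
r=110, s=1, t=0
r=135, s=0, t=1
q=0: r=110, s=1, t=0   [110*(1) + 135*(0) = 110]
q=1: r=25, s=-1, t=1   [110*(-1) + 135*(1) = 25]
q=4: r=10, s=5, t=-4   [110*(5) + 135*(-4) = 10]
q=2: r=5, s=-11, t=9   [110*(-11) + 135*(9) = 5]
q=2: r=0, s=27, t=-22   [110*(27) + 135*(-22) = 0]
GCD = 5; from the row with r=5: x=-11, y=9
Check: 110*(-11) + 135*(9) = -1210 + 1215 = 5

GCD = 5, x = -11, y = 9


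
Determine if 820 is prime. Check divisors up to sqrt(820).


820 / 2 = 410 (exact division)
820 is NOT prime.

No, 820 is not prime


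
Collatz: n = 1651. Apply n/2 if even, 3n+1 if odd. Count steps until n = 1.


1651 → 4954 → 2477 → 7432 → 3716 → 1858 → 929 → 2788 → 1394 → 697 → 2092 → 1046 → 523 → 1570 → 785 → 2356 → 1178 → 589 → 1768 → 884 → 442 → 221 → 664 → 332 → 166 → 83 → 250 → 125 → 376 → 188 → 94 → 47 → 142 → 71 → 214 → 107 → 322 → 161 → 484 → 242 → 121 → 364 → 182 → 91 → 274 → 137 → 412 → 206 → 103 → 310 → 155 → 466 → 233 → 700 → 350 → 175 → 526 → 263 → 790 → 395 → 1186 → 593 → 1780 → 890 → 445 → 1336 → 668 → 334 → 167 → 502 → 251 → 754 → 377 → 1132 → 566 → 283 → 850 → 425 → 1276 → 638 → 319 → 958 → 479 → 1438 → 719 → 2158 → 1079 → 3238 → 1619 → 4858 → 2429 → 7288 → 3644 → 1822 → 911 → 2734 → 1367 → 4102 → 2051 → 6154 → 3077 → 9232 → 4616 → 2308 → 1154 → 577 → 1732 → 866 → 433 → 1300 → 650 → 325 → 976 → 488 → 244 → 122 → 61 → 184 → 92 → 46 → 23 → 70 → 35 → 106 → 53 → 160 → 80 → 40 → 20 → 10 → 5 → 16 → 8 → 4 → 2 → 1
Total steps = 135

135 steps


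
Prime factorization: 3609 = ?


3609 / 3 = 1203
1203 / 3 = 401
401 / 401 = 1
3609 = 3^2 × 401


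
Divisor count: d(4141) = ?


4141 = 41^1 × 101^1
d(4141) = (1+1) × (1+1) = 4

4 divisors


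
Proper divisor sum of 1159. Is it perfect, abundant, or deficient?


Proper divisors: 1, 19, 61
Sum = 1 + 19 + 61 = 81
81 < 1159 → deficient

s(1159) = 81 (deficient)


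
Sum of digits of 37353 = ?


3 + 7 + 3 + 5 + 3 = 21


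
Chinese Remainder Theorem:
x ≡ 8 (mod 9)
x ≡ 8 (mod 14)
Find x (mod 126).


M = 9*14 = 126
M1 = M/9 = 14, M2 = M/14 = 9
M1^(-1) mod 9 = 2, M2^(-1) mod 14 = 11
x = 8*14*2 + 8*9*11 = 1016
1016 mod 126 = 8
Check: 8 mod 9 = 8 ✓, 8 mod 14 = 8 ✓

x ≡ 8 (mod 126)


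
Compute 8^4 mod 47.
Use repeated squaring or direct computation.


8^1 mod 47 = 8
8^2 mod 47 = 17
8^3 mod 47 = 42
8^4 mod 47 = 7


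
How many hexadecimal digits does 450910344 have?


450910344 in base 16 = 1AE05888
Number of digits = 8

8 digits (base 16)


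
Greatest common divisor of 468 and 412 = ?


468 = 1 * 412 + 56
412 = 7 * 56 + 20
56 = 2 * 20 + 16
20 = 1 * 16 + 4
16 = 4 * 4 + 0
GCD = 4


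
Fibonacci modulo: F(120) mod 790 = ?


F(k) mod 790 for k=1..120:
1, 1, 2, 3, 5, 8, 13, 21, 34, 55, 89, 144, 233, 377, 610, 197, 17, 214, 231, 445, 676, 331, 217, 548, 765, 523, 498, 231, 729, 170, 109, 279, 388, 667, 265, 142, 407, 549, 166, 715, 91, 16, 107, 123, 230, 353, 583, 146, 729, 85, 24, 109, 133, 242, 375, 617, 202, 29, 231, 260, 491, 751, 452, 413, 75, 488, 563, 261, 34, 295, 329, 624, 163, 787, 160, 157, 317, 474, 1, 475, 476, 161, 637, 8, 645, 653, 508, 371, 89, 460, 549, 219, 768, 197, 175, 372, 547, 129, 676, 15, 691, 706, 607, 523, 340, 73, 413, 486, 109, 595, 704, 509, 423, 142, 565, 707, 482, 399, 91, 490
F(120) mod 790 = 490


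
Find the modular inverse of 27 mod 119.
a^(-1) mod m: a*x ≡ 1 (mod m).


Use the extended Euclidean algorithm on (119, 27); each row r = 119*s + 27*t:
r=119, s=1, t=0
r=27, s=0, t=1
q=4: r=11, s=1, t=-4   [119*(1) + 27*(-4) = 11]
q=2: r=5, s=-2, t=9   [119*(-2) + 27*(9) = 5]
q=2: r=1, s=5, t=-22   [119*(5) + 27*(-22) = 1]
q=5: r=0, s=-27, t=119   [119*(-27) + 27*(119) = 0]
GCD = 1 with t = -22, so 27*(-22) ≡ 1 (mod 119)
Inverse = -22 mod 119 = 97
Check: 27 * 97 = 2619 ≡ 1 (mod 119)

27^(-1) ≡ 97 (mod 119)


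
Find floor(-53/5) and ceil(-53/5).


-53/5 = -10.6000
floor = -11
ceil = -10

floor = -11, ceil = -10


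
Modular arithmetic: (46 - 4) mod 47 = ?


46 - 4 = 42
42 mod 47 = 42


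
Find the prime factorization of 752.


752 / 2 = 376
376 / 2 = 188
188 / 2 = 94
94 / 2 = 47
47 / 47 = 1
752 = 2^4 × 47


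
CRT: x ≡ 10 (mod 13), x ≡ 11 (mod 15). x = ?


M = 13*15 = 195
M1 = M/13 = 15, M2 = M/15 = 13
M1^(-1) mod 13 = 7, M2^(-1) mod 15 = 7
x = 10*15*7 + 11*13*7 = 2051
2051 mod 195 = 101
Check: 101 mod 13 = 10 ✓, 101 mod 15 = 11 ✓

x ≡ 101 (mod 195)


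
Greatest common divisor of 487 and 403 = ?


487 = 1 * 403 + 84
403 = 4 * 84 + 67
84 = 1 * 67 + 17
67 = 3 * 17 + 16
17 = 1 * 16 + 1
16 = 16 * 1 + 0
GCD = 1
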